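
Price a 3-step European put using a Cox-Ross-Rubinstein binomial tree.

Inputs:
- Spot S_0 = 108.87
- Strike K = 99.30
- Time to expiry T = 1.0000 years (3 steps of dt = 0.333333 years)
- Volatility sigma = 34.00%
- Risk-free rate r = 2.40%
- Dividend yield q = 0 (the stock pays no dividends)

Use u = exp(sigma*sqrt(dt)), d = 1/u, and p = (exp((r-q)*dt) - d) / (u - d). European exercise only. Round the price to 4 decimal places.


dt = T/N = 0.333333
u = exp(sigma*sqrt(dt)) = 1.216891; d = 1/u = 0.821766
p = (exp((r-q)*dt) - d) / (u - d) = 0.471410
Discount per step: exp(-r*dt) = 0.992032
Stock lattice S(k, i) with i counting down-moves:
  k=0: S(0,0) = 108.8700
  k=1: S(1,0) = 132.4829; S(1,1) = 89.4657
  k=2: S(2,0) = 161.2172; S(2,1) = 108.8700; S(2,2) = 73.5199
  k=3: S(3,0) = 196.1838; S(3,1) = 132.4829; S(3,2) = 89.4657; S(3,3) = 60.4162
Terminal payoffs V(N, i) = max(K - S_T, 0):
  V(3,0) = 0.000000; V(3,1) = 0.000000; V(3,2) = 9.834290; V(3,3) = 38.883803
Backward induction: V(k, i) = exp(-r*dt) * [p * V(k+1, i) + (1-p) * V(k+1, i+1)].
  V(2,0) = exp(-r*dt) * [p*0.000000 + (1-p)*0.000000] = 0.000000
  V(2,1) = exp(-r*dt) * [p*0.000000 + (1-p)*9.834290] = 5.156885
  V(2,2) = exp(-r*dt) * [p*9.834290 + (1-p)*38.883803] = 24.988854
  V(1,0) = exp(-r*dt) * [p*0.000000 + (1-p)*5.156885] = 2.704157
  V(1,1) = exp(-r*dt) * [p*5.156885 + (1-p)*24.988854] = 15.515242
  V(0,0) = exp(-r*dt) * [p*2.704157 + (1-p)*15.515242] = 9.400460

Answer: Price = V(0,0) = 9.4005


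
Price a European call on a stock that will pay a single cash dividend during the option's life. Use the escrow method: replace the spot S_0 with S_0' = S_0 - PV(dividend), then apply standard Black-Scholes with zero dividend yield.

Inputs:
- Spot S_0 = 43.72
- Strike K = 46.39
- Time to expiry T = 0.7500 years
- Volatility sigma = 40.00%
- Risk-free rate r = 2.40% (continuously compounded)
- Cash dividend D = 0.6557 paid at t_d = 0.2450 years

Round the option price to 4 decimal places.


PV(D) = D * exp(-r * t_d) = 0.6557 * 0.99413725 = 0.65185580
S_0' = S_0 - PV(D) = 43.7200 - 0.65185580 = 43.06814420
d1 = (ln(S_0'/K) + (r + sigma^2/2)*T) / (sigma*sqrt(T)) = 0.01068009
d2 = d1 - sigma*sqrt(T) = -0.33573007
exp(-rT) = 0.98216103
N(d1) = 0.50426066; N(d2) = 0.36853721
C = S_0' * N(d1) - K * exp(-rT) * N(d2) = 43.06814420 * 0.50426066 - 46.3900 * 0.98216103 * 0.36853721 = 4.9261

Answer: Price = 4.9261


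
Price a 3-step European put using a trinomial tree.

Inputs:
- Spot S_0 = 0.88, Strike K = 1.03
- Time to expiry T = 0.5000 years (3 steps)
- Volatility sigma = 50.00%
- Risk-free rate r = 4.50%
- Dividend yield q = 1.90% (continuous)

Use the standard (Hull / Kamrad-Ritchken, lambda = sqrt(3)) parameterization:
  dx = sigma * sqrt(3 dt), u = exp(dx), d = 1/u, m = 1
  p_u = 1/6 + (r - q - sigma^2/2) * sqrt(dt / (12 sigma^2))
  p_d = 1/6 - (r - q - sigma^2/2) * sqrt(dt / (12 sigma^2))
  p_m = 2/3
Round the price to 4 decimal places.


Answer: Price = V(0,0) = 0.2147

Derivation:
dt = T/N = 0.166667; dx = sigma*sqrt(3*dt) = 0.353553
u = exp(dx) = 1.424119; d = 1/u = 0.702189
p_u = 0.143332, p_m = 0.666667, p_d = 0.190001
Discount per step: exp(-r*dt) = 0.992528
Stock lattice S(k, j) with j the centered position index:
  k=0: S(0,+0) = 0.8800
  k=1: S(1,-1) = 0.6179; S(1,+0) = 0.8800; S(1,+1) = 1.2532
  k=2: S(2,-2) = 0.4339; S(2,-1) = 0.6179; S(2,+0) = 0.8800; S(2,+1) = 1.2532; S(2,+2) = 1.7847
  k=3: S(3,-3) = 0.3047; S(3,-2) = 0.4339; S(3,-1) = 0.6179; S(3,+0) = 0.8800; S(3,+1) = 1.2532; S(3,+2) = 1.7847; S(3,+3) = 2.5417
Terminal payoffs V(N, j) = max(K - S_T, 0):
  V(3,-3) = 0.725320; V(3,-2) = 0.596100; V(3,-1) = 0.412074; V(3,+0) = 0.150000; V(3,+1) = 0.000000; V(3,+2) = 0.000000; V(3,+3) = 0.000000
Backward induction: V(k, j) = exp(-r*dt) * [p_u * V(k+1, j+1) + p_m * V(k+1, j) + p_d * V(k+1, j-1)]
  V(2,-2) = exp(-r*dt) * [p_u*0.412074 + p_m*0.596100 + p_d*0.725320] = 0.589834
  V(2,-1) = exp(-r*dt) * [p_u*0.150000 + p_m*0.412074 + p_d*0.596100] = 0.406416
  V(2,+0) = exp(-r*dt) * [p_u*0.000000 + p_m*0.150000 + p_d*0.412074] = 0.176962
  V(2,+1) = exp(-r*dt) * [p_u*0.000000 + p_m*0.000000 + p_d*0.150000] = 0.028287
  V(2,+2) = exp(-r*dt) * [p_u*0.000000 + p_m*0.000000 + p_d*0.000000] = 0.000000
  V(1,-1) = exp(-r*dt) * [p_u*0.176962 + p_m*0.406416 + p_d*0.589834] = 0.405326
  V(1,+0) = exp(-r*dt) * [p_u*0.028287 + p_m*0.176962 + p_d*0.406416] = 0.197760
  V(1,+1) = exp(-r*dt) * [p_u*0.000000 + p_m*0.028287 + p_d*0.176962] = 0.052089
  V(0,+0) = exp(-r*dt) * [p_u*0.052089 + p_m*0.197760 + p_d*0.405326] = 0.214702


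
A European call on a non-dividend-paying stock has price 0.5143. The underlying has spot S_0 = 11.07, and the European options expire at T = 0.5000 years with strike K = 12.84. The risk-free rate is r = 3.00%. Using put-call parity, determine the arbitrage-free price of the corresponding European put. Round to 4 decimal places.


Put-call parity: C - P = S_0 * exp(-qT) - K * exp(-rT).
S_0 * exp(-qT) = 11.0700 * 1.00000000 = 11.07000000
K * exp(-rT) = 12.8400 * 0.98511194 = 12.64883730
P = C - S*exp(-qT) + K*exp(-rT)
P = 0.5143 - 11.07000000 + 12.64883730 = 2.0931

Answer: Put price = 2.0931


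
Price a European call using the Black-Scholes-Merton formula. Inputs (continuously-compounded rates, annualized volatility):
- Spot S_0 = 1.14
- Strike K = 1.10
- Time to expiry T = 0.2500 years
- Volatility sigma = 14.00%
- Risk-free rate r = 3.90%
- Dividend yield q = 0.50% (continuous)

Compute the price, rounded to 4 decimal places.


d1 = (ln(S/K) + (r - q + 0.5*sigma^2) * T) / (sigma * sqrt(T)) = 0.66668689
d2 = d1 - sigma * sqrt(T) = 0.59668689
exp(-rT) = 0.99029738; exp(-qT) = 0.99875078
C = S_0 * exp(-qT) * N(d1) - K * exp(-rT) * N(d2)
N(d1) = 0.74751392; N(d2) = 0.72464178
C = 1.1400 * 0.99875078 * 0.74751392 - 1.1000 * 0.99029738 * 0.72464178 = 0.0617

Answer: Price = 0.0617


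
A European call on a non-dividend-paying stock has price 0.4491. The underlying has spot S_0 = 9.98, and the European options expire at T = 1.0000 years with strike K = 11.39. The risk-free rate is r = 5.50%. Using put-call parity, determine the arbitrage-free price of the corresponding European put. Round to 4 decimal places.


Put-call parity: C - P = S_0 * exp(-qT) - K * exp(-rT).
S_0 * exp(-qT) = 9.9800 * 1.00000000 = 9.98000000
K * exp(-rT) = 11.3900 * 0.94648515 = 10.78046584
P = C - S*exp(-qT) + K*exp(-rT)
P = 0.4491 - 9.98000000 + 10.78046584 = 1.2496

Answer: Put price = 1.2496


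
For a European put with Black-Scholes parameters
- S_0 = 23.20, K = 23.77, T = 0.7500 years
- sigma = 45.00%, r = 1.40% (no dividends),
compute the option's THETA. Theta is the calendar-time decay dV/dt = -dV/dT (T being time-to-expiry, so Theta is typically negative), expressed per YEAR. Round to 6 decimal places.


Answer: Theta = -2.179611

Derivation:
d1 = 0.1595167404; d2 = -0.2301946913
phi(d1) = 0.3938987713; exp(-qT) = 1.0000000000; exp(-rT) = 0.9895549326
Theta = -S*exp(-qT)*phi(d1)*sigma/(2*sqrt(T)) + r*K*exp(-rT)*N(-d2) - q*S*exp(-qT)*N(-d1)
N(-d1) = 0.4366308851; N(-d2) = 0.5910297566; sqrt(T) = 0.8660254038
Term 1 = -23.2000 * 1.0000000000 * 0.3938987713 * 0.4500 / (2 * 0.8660254038) = -2.3742393435
Term 2 = 0.0140 * 23.7700 * 0.9895549326 * 0.5910297566 = 0.1946285164
Term 3 = 0 (no dividend yield, q = 0)
Theta = -2.3742393435 + (0.1946285164) + (0.0000000000) = -2.179611


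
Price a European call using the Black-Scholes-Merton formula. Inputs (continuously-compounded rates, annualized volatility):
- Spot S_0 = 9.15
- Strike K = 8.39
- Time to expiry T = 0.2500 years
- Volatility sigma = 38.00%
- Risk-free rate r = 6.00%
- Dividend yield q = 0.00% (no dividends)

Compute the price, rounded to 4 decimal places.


Answer: Price = 1.1934

Derivation:
d1 = (ln(S/K) + (r - q + 0.5*sigma^2) * T) / (sigma * sqrt(T)) = 0.63033347
d2 = d1 - sigma * sqrt(T) = 0.44033347
exp(-rT) = 0.98511194; exp(-qT) = 1.00000000
C = S_0 * exp(-qT) * N(d1) - K * exp(-rT) * N(d2)
N(d1) = 0.73576178; N(d2) = 0.67015220
C = 9.1500 * 1.00000000 * 0.73576178 - 8.3900 * 0.98511194 * 0.67015220 = 1.1934


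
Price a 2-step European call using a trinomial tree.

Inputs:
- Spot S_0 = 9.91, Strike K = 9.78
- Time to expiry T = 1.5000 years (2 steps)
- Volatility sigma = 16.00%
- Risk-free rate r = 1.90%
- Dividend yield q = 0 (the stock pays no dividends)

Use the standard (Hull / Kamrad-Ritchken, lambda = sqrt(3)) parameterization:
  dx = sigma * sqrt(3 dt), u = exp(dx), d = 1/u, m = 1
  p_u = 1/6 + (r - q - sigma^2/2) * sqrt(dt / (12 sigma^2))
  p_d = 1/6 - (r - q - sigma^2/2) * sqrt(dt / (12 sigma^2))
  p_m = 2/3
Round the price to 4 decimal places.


dt = T/N = 0.750000; dx = sigma*sqrt(3*dt) = 0.240000
u = exp(dx) = 1.271249; d = 1/u = 0.786628
p_u = 0.176354, p_m = 0.666667, p_d = 0.156979
Discount per step: exp(-r*dt) = 0.985851
Stock lattice S(k, j) with j the centered position index:
  k=0: S(0,+0) = 9.9100
  k=1: S(1,-1) = 7.7955; S(1,+0) = 9.9100; S(1,+1) = 12.5981
  k=2: S(2,-2) = 6.1321; S(2,-1) = 7.7955; S(2,+0) = 9.9100; S(2,+1) = 12.5981; S(2,+2) = 16.0153
Terminal payoffs V(N, j) = max(S_T - K, 0):
  V(2,-2) = 0.000000; V(2,-1) = 0.000000; V(2,+0) = 0.130000; V(2,+1) = 2.818079; V(2,+2) = 6.235297
Backward induction: V(k, j) = exp(-r*dt) * [p_u * V(k+1, j+1) + p_m * V(k+1, j) + p_d * V(k+1, j-1)]
  V(1,-1) = exp(-r*dt) * [p_u*0.130000 + p_m*0.000000 + p_d*0.000000] = 0.022602
  V(1,+0) = exp(-r*dt) * [p_u*2.818079 + p_m*0.130000 + p_d*0.000000] = 0.575389
  V(1,+1) = exp(-r*dt) * [p_u*6.235297 + p_m*2.818079 + p_d*0.130000] = 2.956318
  V(0,+0) = exp(-r*dt) * [p_u*2.956318 + p_m*0.575389 + p_d*0.022602] = 0.895645

Answer: Price = V(0,0) = 0.8956


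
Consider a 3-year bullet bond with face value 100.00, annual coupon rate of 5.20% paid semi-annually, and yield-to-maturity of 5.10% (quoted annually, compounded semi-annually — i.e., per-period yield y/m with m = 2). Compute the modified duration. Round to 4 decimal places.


Coupon per period c = face * coupon_rate / m = 2.600000
Periods per year m = 2; per-period yield y/m = 0.025500
Number of cashflows N = 6
Cashflows (t years, CF_t, discount factor 1/(1+y/m)^(m*t), PV):
  t = 0.5000: CF_t = 2.600000, DF = 0.975134, PV = 2.535349
  t = 1.0000: CF_t = 2.600000, DF = 0.950886, PV = 2.472305
  t = 1.5000: CF_t = 2.600000, DF = 0.927242, PV = 2.410829
  t = 2.0000: CF_t = 2.600000, DF = 0.904185, PV = 2.350881
  t = 2.5000: CF_t = 2.600000, DF = 0.881702, PV = 2.292424
  t = 3.0000: CF_t = 102.600000, DF = 0.859777, PV = 88.213159
Price P = sum_t PV_t = 100.274946
First compute Macaulay numerator sum_t t * PV_t:
  t * PV_t at t = 0.5000: 1.267674
  t * PV_t at t = 1.0000: 2.472305
  t * PV_t at t = 1.5000: 3.616243
  t * PV_t at t = 2.0000: 4.701762
  t * PV_t at t = 2.5000: 5.731061
  t * PV_t at t = 3.0000: 264.639476
Macaulay duration D = 282.428521 / 100.274946 = 2.816541
Modified duration = D / (1 + y/m) = 2.816541 / (1 + 0.025500) = 2.746505

Answer: Modified duration = 2.7465


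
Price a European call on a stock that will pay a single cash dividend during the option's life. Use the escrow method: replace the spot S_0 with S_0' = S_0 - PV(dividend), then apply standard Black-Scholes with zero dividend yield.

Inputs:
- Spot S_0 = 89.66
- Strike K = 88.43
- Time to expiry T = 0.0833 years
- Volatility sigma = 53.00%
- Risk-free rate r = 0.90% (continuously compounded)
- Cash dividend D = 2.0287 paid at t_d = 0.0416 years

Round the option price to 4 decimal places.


Answer: Price = 5.0069

Derivation:
PV(D) = D * exp(-r * t_d) = 2.0287 * 0.99962567 = 2.02794060
S_0' = S_0 - PV(D) = 89.6600 - 2.02794060 = 87.63205940
d1 = (ln(S_0'/K) + (r + sigma^2/2)*T) / (sigma*sqrt(T)) = 0.02212770
d2 = d1 - sigma*sqrt(T) = -0.13083952
exp(-rT) = 0.99925058
N(d1) = 0.50882695; N(d2) = 0.44795113
C = S_0' * N(d1) - K * exp(-rT) * N(d2) = 87.63205940 * 0.50882695 - 88.4300 * 0.99925058 * 0.44795113 = 5.0069


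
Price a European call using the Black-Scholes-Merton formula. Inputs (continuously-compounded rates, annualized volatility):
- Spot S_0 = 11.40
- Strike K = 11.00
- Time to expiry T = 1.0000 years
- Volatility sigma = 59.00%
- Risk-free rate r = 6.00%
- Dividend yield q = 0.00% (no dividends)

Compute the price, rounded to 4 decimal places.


d1 = (ln(S/K) + (r - q + 0.5*sigma^2) * T) / (sigma * sqrt(T)) = 0.45723404
d2 = d1 - sigma * sqrt(T) = -0.13276596
exp(-rT) = 0.94176453; exp(-qT) = 1.00000000
C = S_0 * exp(-qT) * N(d1) - K * exp(-rT) * N(d2)
N(d1) = 0.67624858; N(d2) = 0.44718924
C = 11.4000 * 1.00000000 * 0.67624858 - 11.0000 * 0.94176453 * 0.44718924 = 3.0766

Answer: Price = 3.0766


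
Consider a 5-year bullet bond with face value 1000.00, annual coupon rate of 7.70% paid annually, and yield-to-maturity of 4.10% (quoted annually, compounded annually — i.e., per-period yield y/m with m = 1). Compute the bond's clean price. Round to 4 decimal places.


Coupon per period c = face * coupon_rate / m = 77.000000
Periods per year m = 1; per-period yield y/m = 0.041000
Number of cashflows N = 5
Cashflows (t years, CF_t, discount factor 1/(1+y/m)^(m*t), PV):
  t = 1.0000: CF_t = 77.000000, DF = 0.960615, PV = 73.967339
  t = 2.0000: CF_t = 77.000000, DF = 0.922781, PV = 71.054120
  t = 3.0000: CF_t = 77.000000, DF = 0.886437, PV = 68.255639
  t = 4.0000: CF_t = 77.000000, DF = 0.851524, PV = 65.567377
  t = 5.0000: CF_t = 1077.000000, DF = 0.817987, PV = 880.971899
Price P = sum_t PV_t = 1159.816374

Answer: Price = 1159.8164


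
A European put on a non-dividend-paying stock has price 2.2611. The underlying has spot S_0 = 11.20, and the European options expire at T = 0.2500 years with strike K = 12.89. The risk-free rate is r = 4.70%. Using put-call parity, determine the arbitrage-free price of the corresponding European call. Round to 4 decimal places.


Answer: Call price = 0.7217

Derivation:
Put-call parity: C - P = S_0 * exp(-qT) - K * exp(-rT).
S_0 * exp(-qT) = 11.2000 * 1.00000000 = 11.20000000
K * exp(-rT) = 12.8900 * 0.98831876 = 12.73942884
C = P + S*exp(-qT) - K*exp(-rT)
C = 2.2611 + 11.20000000 - 12.73942884 = 0.7217


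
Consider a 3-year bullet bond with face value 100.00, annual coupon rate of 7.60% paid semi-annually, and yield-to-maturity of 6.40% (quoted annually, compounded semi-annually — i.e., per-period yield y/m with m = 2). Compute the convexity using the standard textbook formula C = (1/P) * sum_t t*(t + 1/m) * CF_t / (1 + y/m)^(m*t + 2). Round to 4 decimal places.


Coupon per period c = face * coupon_rate / m = 3.800000
Periods per year m = 2; per-period yield y/m = 0.032000
Number of cashflows N = 6
Cashflows (t years, CF_t, discount factor 1/(1+y/m)^(m*t), PV):
  t = 0.5000: CF_t = 3.800000, DF = 0.968992, PV = 3.682171
  t = 1.0000: CF_t = 3.800000, DF = 0.938946, PV = 3.567995
  t = 1.5000: CF_t = 3.800000, DF = 0.909831, PV = 3.457359
  t = 2.0000: CF_t = 3.800000, DF = 0.881620, PV = 3.350154
  t = 2.5000: CF_t = 3.800000, DF = 0.854283, PV = 3.246274
  t = 3.0000: CF_t = 103.800000, DF = 0.827793, PV = 85.924927
Price P = sum_t PV_t = 103.228879
Convexity numerator sum_t t*(t + 1/m) * CF_t / (1+y/m)^(m*t + 2):
  t = 0.5000: term = 1.728680
  t = 1.0000: term = 5.025231
  t = 1.5000: term = 9.738821
  t = 2.0000: term = 15.728069
  t = 2.5000: term = 22.860566
  t = 3.0000: term = 847.128073
Convexity = (1/P) * sum = 902.209440 / 103.228879 = 8.739894

Answer: Convexity = 8.7399


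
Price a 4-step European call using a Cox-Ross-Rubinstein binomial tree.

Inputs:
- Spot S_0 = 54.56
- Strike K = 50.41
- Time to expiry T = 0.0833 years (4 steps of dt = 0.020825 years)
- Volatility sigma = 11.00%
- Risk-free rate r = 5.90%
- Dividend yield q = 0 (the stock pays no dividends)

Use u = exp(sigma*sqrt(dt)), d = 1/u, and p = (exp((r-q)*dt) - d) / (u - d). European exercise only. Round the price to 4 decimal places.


Answer: Price = V(0,0) = 4.3971

Derivation:
dt = T/N = 0.020825
u = exp(sigma*sqrt(dt)) = 1.016001; d = 1/u = 0.984251
p = (exp((r-q)*dt) - d) / (u - d) = 0.534755
Discount per step: exp(-r*dt) = 0.998772
Stock lattice S(k, i) with i counting down-moves:
  k=0: S(0,0) = 54.5600
  k=1: S(1,0) = 55.4330; S(1,1) = 53.7008
  k=2: S(2,0) = 56.3200; S(2,1) = 54.5600; S(2,2) = 52.8550
  k=3: S(3,0) = 57.2211; S(3,1) = 55.4330; S(3,2) = 53.7008; S(3,3) = 52.0226
  k=4: S(4,0) = 58.1367; S(4,1) = 56.3200; S(4,2) = 54.5600; S(4,3) = 52.8550; S(4,4) = 51.2034
Terminal payoffs V(N, i) = max(S_T - K, 0):
  V(4,0) = 7.726683; V(4,1) = 5.909956; V(4,2) = 4.150000; V(4,3) = 2.445041; V(4,4) = 0.793362
Backward induction: V(k, i) = exp(-r*dt) * [p * V(k+1, i) + (1-p) * V(k+1, i+1)].
  V(3,0) = exp(-r*dt) * [p*7.726683 + (1-p)*5.909956] = 6.873009
  V(3,1) = exp(-r*dt) * [p*5.909956 + (1-p)*4.150000] = 5.084893
  V(3,2) = exp(-r*dt) * [p*4.150000 + (1-p)*2.445041] = 3.352654
  V(3,3) = exp(-r*dt) * [p*2.445041 + (1-p)*0.793362] = 1.674547
  V(2,0) = exp(-r*dt) * [p*6.873009 + (1-p)*5.084893] = 6.033679
  V(2,1) = exp(-r*dt) * [p*5.084893 + (1-p)*3.352654] = 4.273723
  V(2,2) = exp(-r*dt) * [p*3.352654 + (1-p)*1.674547] = 2.568764
  V(1,0) = exp(-r*dt) * [p*6.033679 + (1-p)*4.273723] = 5.208464
  V(1,1) = exp(-r*dt) * [p*4.273723 + (1-p)*2.568764] = 3.476225
  V(0,0) = exp(-r*dt) * [p*5.208464 + (1-p)*3.476225] = 4.397142


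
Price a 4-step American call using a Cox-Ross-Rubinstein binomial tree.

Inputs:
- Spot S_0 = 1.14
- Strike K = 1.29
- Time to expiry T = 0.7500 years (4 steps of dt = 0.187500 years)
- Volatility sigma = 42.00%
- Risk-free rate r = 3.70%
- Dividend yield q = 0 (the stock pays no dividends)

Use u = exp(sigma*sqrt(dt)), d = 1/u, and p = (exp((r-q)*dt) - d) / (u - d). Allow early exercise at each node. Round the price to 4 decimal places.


dt = T/N = 0.187500
u = exp(sigma*sqrt(dt)) = 1.199453; d = 1/u = 0.833714
p = (exp((r-q)*dt) - d) / (u - d) = 0.473693
Discount per step: exp(-r*dt) = 0.993087
Stock lattice S(k, i) with i counting down-moves:
  k=0: S(0,0) = 1.1400
  k=1: S(1,0) = 1.3674; S(1,1) = 0.9504
  k=2: S(2,0) = 1.6401; S(2,1) = 1.1400; S(2,2) = 0.7924
  k=3: S(3,0) = 1.9672; S(3,1) = 1.3674; S(3,2) = 0.9504; S(3,3) = 0.6606
  k=4: S(4,0) = 2.3596; S(4,1) = 1.6401; S(4,2) = 1.1400; S(4,3) = 0.7924; S(4,4) = 0.5508
Terminal payoffs V(N, i) = max(S_T - K, 0):
  V(4,0) = 1.069594; V(4,1) = 0.350103; V(4,2) = 0.000000; V(4,3) = 0.000000; V(4,4) = 0.000000
Backward induction: V(k, i) = exp(-r*dt) * [p * V(k+1, i) + (1-p) * V(k+1, i+1)]; then take max(V_cont, immediate exercise) for American.
  V(3,0) = exp(-r*dt) * [p*1.069594 + (1-p)*0.350103] = 0.686144; exercise = 0.677226; V(3,0) = max -> 0.686144
  V(3,1) = exp(-r*dt) * [p*0.350103 + (1-p)*0.000000] = 0.164695; exercise = 0.077376; V(3,1) = max -> 0.164695
  V(3,2) = exp(-r*dt) * [p*0.000000 + (1-p)*0.000000] = 0.000000; exercise = 0.000000; V(3,2) = max -> 0.000000
  V(3,3) = exp(-r*dt) * [p*0.000000 + (1-p)*0.000000] = 0.000000; exercise = 0.000000; V(3,3) = max -> 0.000000
  V(2,0) = exp(-r*dt) * [p*0.686144 + (1-p)*0.164695] = 0.408855; exercise = 0.350103; V(2,0) = max -> 0.408855
  V(2,1) = exp(-r*dt) * [p*0.164695 + (1-p)*0.000000] = 0.077475; exercise = 0.000000; V(2,1) = max -> 0.077475
  V(2,2) = exp(-r*dt) * [p*0.000000 + (1-p)*0.000000] = 0.000000; exercise = 0.000000; V(2,2) = max -> 0.000000
  V(1,0) = exp(-r*dt) * [p*0.408855 + (1-p)*0.077475] = 0.232827; exercise = 0.077376; V(1,0) = max -> 0.232827
  V(1,1) = exp(-r*dt) * [p*0.077475 + (1-p)*0.000000] = 0.036446; exercise = 0.000000; V(1,1) = max -> 0.036446
  V(0,0) = exp(-r*dt) * [p*0.232827 + (1-p)*0.036446] = 0.128575; exercise = 0.000000; V(0,0) = max -> 0.128575

Answer: Price = V(0,0) = 0.1286


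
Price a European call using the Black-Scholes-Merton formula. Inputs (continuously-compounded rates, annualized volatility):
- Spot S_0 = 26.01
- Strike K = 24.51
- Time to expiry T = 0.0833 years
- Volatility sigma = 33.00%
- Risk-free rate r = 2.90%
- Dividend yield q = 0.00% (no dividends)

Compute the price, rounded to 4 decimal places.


d1 = (ln(S/K) + (r - q + 0.5*sigma^2) * T) / (sigma * sqrt(T)) = 0.69664701
d2 = d1 - sigma * sqrt(T) = 0.60140327
exp(-rT) = 0.99758722; exp(-qT) = 1.00000000
C = S_0 * exp(-qT) * N(d1) - K * exp(-rT) * N(d2)
N(d1) = 0.75698814; N(d2) = 0.72621429
C = 26.0100 * 1.00000000 * 0.75698814 - 24.5100 * 0.99758722 * 0.72621429 = 1.9327

Answer: Price = 1.9327


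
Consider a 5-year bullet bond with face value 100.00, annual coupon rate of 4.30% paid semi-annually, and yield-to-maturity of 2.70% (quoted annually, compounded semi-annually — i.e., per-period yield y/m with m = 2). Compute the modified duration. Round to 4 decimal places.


Coupon per period c = face * coupon_rate / m = 2.150000
Periods per year m = 2; per-period yield y/m = 0.013500
Number of cashflows N = 10
Cashflows (t years, CF_t, discount factor 1/(1+y/m)^(m*t), PV):
  t = 0.5000: CF_t = 2.150000, DF = 0.986680, PV = 2.121362
  t = 1.0000: CF_t = 2.150000, DF = 0.973537, PV = 2.093105
  t = 1.5000: CF_t = 2.150000, DF = 0.960569, PV = 2.065224
  t = 2.0000: CF_t = 2.150000, DF = 0.947774, PV = 2.037715
  t = 2.5000: CF_t = 2.150000, DF = 0.935150, PV = 2.010572
  t = 3.0000: CF_t = 2.150000, DF = 0.922694, PV = 1.983791
  t = 3.5000: CF_t = 2.150000, DF = 0.910403, PV = 1.957367
  t = 4.0000: CF_t = 2.150000, DF = 0.898276, PV = 1.931294
  t = 4.5000: CF_t = 2.150000, DF = 0.886311, PV = 1.905569
  t = 5.0000: CF_t = 102.150000, DF = 0.874505, PV = 89.330721
Price P = sum_t PV_t = 107.436720
First compute Macaulay numerator sum_t t * PV_t:
  t * PV_t at t = 0.5000: 1.060681
  t * PV_t at t = 1.0000: 2.093105
  t * PV_t at t = 1.5000: 3.097836
  t * PV_t at t = 2.0000: 4.075430
  t * PV_t at t = 2.5000: 5.026431
  t * PV_t at t = 3.0000: 5.951373
  t * PV_t at t = 3.5000: 6.850783
  t * PV_t at t = 4.0000: 7.725177
  t * PV_t at t = 4.5000: 8.575061
  t * PV_t at t = 5.0000: 446.653606
Macaulay duration D = 491.109483 / 107.436720 = 4.571151
Modified duration = D / (1 + y/m) = 4.571151 / (1 + 0.013500) = 4.510263

Answer: Modified duration = 4.5103


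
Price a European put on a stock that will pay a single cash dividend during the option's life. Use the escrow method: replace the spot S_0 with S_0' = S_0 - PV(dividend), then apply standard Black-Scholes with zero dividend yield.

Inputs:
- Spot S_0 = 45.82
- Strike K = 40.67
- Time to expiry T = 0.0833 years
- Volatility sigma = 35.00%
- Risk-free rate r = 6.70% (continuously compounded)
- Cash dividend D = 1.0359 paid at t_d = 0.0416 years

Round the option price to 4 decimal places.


PV(D) = D * exp(-r * t_d) = 1.0359 * 0.99721668 = 1.03301676
S_0' = S_0 - PV(D) = 45.8200 - 1.03301676 = 44.78698324
d1 = (ln(S_0'/K) + (r + sigma^2/2)*T) / (sigma*sqrt(T)) = 1.06032665
d2 = d1 - sigma*sqrt(T) = 0.95931056
exp(-rT) = 0.99443445
N(-d1) = 0.14449801; N(-d2) = 0.16870116
P = K * exp(-rT) * N(-d2) - S_0' * N(-d1) = 40.6700 * 0.99443445 * 0.16870116 - 44.78698324 * 0.14449801 = 0.3513

Answer: Price = 0.3513


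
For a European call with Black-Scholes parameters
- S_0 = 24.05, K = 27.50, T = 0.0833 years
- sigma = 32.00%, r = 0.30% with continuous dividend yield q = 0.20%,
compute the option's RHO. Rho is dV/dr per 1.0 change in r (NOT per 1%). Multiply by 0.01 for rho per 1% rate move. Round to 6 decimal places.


d1 = -1.4043543341; d2 = -1.4967119001
phi(d1) = 0.1488160825; exp(-qT) = 0.9998334139; exp(-rT) = 0.9997501312
N(d2) = 0.0672341192
Rho = K*T*exp(-rT)*N(d2) = 27.5000 * 0.0833 * 0.9997501312 * 0.0672341192 = 0.153978

Answer: Rho = 0.153978


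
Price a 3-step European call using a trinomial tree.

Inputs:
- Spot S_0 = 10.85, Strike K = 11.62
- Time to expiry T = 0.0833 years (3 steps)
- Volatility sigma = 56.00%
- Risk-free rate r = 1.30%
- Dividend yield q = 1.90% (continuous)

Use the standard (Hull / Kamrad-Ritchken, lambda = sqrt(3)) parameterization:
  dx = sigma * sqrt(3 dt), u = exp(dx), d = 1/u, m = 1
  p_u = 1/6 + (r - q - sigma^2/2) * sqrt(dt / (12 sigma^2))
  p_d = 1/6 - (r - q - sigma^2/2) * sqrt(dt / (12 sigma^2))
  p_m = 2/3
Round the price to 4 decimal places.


dt = T/N = 0.027767; dx = sigma*sqrt(3*dt) = 0.161626
u = exp(dx) = 1.175420; d = 1/u = 0.850760
p_u = 0.152682, p_m = 0.666667, p_d = 0.180651
Discount per step: exp(-r*dt) = 0.999639
Stock lattice S(k, j) with j the centered position index:
  k=0: S(0,+0) = 10.8500
  k=1: S(1,-1) = 9.2307; S(1,+0) = 10.8500; S(1,+1) = 12.7533
  k=2: S(2,-2) = 7.8531; S(2,-1) = 9.2307; S(2,+0) = 10.8500; S(2,+1) = 12.7533; S(2,+2) = 14.9905
  k=3: S(3,-3) = 6.6811; S(3,-2) = 7.8531; S(3,-1) = 9.2307; S(3,+0) = 10.8500; S(3,+1) = 12.7533; S(3,+2) = 14.9905; S(3,+3) = 17.6201
Terminal payoffs V(N, j) = max(S_T - K, 0):
  V(3,-3) = 0.000000; V(3,-2) = 0.000000; V(3,-1) = 0.000000; V(3,+0) = 0.000000; V(3,+1) = 1.133310; V(3,+2) = 3.370498; V(3,+3) = 6.000135
Backward induction: V(k, j) = exp(-r*dt) * [p_u * V(k+1, j+1) + p_m * V(k+1, j) + p_d * V(k+1, j-1)]
  V(2,-2) = exp(-r*dt) * [p_u*0.000000 + p_m*0.000000 + p_d*0.000000] = 0.000000
  V(2,-1) = exp(-r*dt) * [p_u*0.000000 + p_m*0.000000 + p_d*0.000000] = 0.000000
  V(2,+0) = exp(-r*dt) * [p_u*1.133310 + p_m*0.000000 + p_d*0.000000] = 0.172974
  V(2,+1) = exp(-r*dt) * [p_u*3.370498 + p_m*1.133310 + p_d*0.000000] = 1.269697
  V(2,+2) = exp(-r*dt) * [p_u*6.000135 + p_m*3.370498 + p_d*1.133310] = 3.366632
  V(1,-1) = exp(-r*dt) * [p_u*0.172974 + p_m*0.000000 + p_d*0.000000] = 0.026401
  V(1,+0) = exp(-r*dt) * [p_u*1.269697 + p_m*0.172974 + p_d*0.000000] = 0.309065
  V(1,+1) = exp(-r*dt) * [p_u*3.366632 + p_m*1.269697 + p_d*0.172974] = 1.391236
  V(0,+0) = exp(-r*dt) * [p_u*1.391236 + p_m*0.309065 + p_d*0.026401] = 0.423077

Answer: Price = V(0,0) = 0.4231


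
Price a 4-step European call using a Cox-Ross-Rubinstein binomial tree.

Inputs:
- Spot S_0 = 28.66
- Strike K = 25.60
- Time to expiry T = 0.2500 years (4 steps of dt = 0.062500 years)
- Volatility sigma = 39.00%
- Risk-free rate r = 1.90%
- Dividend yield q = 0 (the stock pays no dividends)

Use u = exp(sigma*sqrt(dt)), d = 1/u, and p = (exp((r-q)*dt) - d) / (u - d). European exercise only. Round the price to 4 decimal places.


Answer: Price = V(0,0) = 4.1648

Derivation:
dt = T/N = 0.062500
u = exp(sigma*sqrt(dt)) = 1.102411; d = 1/u = 0.907102
p = (exp((r-q)*dt) - d) / (u - d) = 0.481728
Discount per step: exp(-r*dt) = 0.998813
Stock lattice S(k, i) with i counting down-moves:
  k=0: S(0,0) = 28.6600
  k=1: S(1,0) = 31.5951; S(1,1) = 25.9976
  k=2: S(2,0) = 34.8308; S(2,1) = 28.6600; S(2,2) = 23.5824
  k=3: S(3,0) = 38.3979; S(3,1) = 31.5951; S(3,2) = 25.9976; S(3,3) = 21.3917
  k=4: S(4,0) = 42.3303; S(4,1) = 34.8308; S(4,2) = 28.6600; S(4,3) = 23.5824; S(4,4) = 19.4045
Terminal payoffs V(N, i) = max(S_T - K, 0):
  V(4,0) = 16.730270; V(4,1) = 9.230813; V(4,2) = 3.060000; V(4,3) = 0.000000; V(4,4) = 0.000000
Backward induction: V(k, i) = exp(-r*dt) * [p * V(k+1, i) + (1-p) * V(k+1, i+1)].
  V(3,0) = exp(-r*dt) * [p*16.730270 + (1-p)*9.230813] = 12.828269
  V(3,1) = exp(-r*dt) * [p*9.230813 + (1-p)*3.060000] = 6.025494
  V(3,2) = exp(-r*dt) * [p*3.060000 + (1-p)*0.000000] = 1.472338
  V(3,3) = exp(-r*dt) * [p*0.000000 + (1-p)*0.000000] = 0.000000
  V(2,0) = exp(-r*dt) * [p*12.828269 + (1-p)*6.025494] = 9.291541
  V(2,1) = exp(-r*dt) * [p*6.025494 + (1-p)*1.472338] = 3.661370
  V(2,2) = exp(-r*dt) * [p*1.472338 + (1-p)*0.000000] = 0.708425
  V(1,0) = exp(-r*dt) * [p*9.291541 + (1-p)*3.661370] = 6.366017
  V(1,1) = exp(-r*dt) * [p*3.661370 + (1-p)*0.708425] = 2.128412
  V(0,0) = exp(-r*dt) * [p*6.366017 + (1-p)*2.128412] = 4.164837


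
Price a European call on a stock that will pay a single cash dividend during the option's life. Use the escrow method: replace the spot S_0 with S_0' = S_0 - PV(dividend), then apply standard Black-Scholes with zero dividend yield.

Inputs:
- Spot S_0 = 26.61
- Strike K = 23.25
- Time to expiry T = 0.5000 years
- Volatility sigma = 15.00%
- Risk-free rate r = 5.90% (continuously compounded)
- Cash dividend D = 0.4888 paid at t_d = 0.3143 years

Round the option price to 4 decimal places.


Answer: Price = 3.6548

Derivation:
PV(D) = D * exp(-r * t_d) = 0.4888 * 0.98162718 = 0.47981936
S_0' = S_0 - PV(D) = 26.6100 - 0.47981936 = 26.13018064
d1 = (ln(S_0'/K) + (r + sigma^2/2)*T) / (sigma*sqrt(T)) = 1.43222933
d2 = d1 - sigma*sqrt(T) = 1.32616331
exp(-rT) = 0.97093088
N(d1) = 0.92396090; N(d2) = 0.90760720
C = S_0' * N(d1) - K * exp(-rT) * N(d2) = 26.13018064 * 0.92396090 - 23.2500 * 0.97093088 * 0.90760720 = 3.6548


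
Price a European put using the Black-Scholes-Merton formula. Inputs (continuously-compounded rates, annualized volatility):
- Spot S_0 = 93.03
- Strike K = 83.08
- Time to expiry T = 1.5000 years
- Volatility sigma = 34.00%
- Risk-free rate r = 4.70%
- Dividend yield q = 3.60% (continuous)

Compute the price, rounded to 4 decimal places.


Answer: Price = 8.9415

Derivation:
d1 = (ln(S/K) + (r - q + 0.5*sigma^2) * T) / (sigma * sqrt(T)) = 0.51947919
d2 = d1 - sigma * sqrt(T) = 0.10306594
exp(-rT) = 0.93192774; exp(-qT) = 0.94743211
P = K * exp(-rT) * N(-d2) - S_0 * exp(-qT) * N(-d1)
N(-d1) = 0.30171331; N(-d2) = 0.45895532
P = 83.0800 * 0.93192774 * 0.45895532 - 93.0300 * 0.94743211 * 0.30171331 = 8.9415


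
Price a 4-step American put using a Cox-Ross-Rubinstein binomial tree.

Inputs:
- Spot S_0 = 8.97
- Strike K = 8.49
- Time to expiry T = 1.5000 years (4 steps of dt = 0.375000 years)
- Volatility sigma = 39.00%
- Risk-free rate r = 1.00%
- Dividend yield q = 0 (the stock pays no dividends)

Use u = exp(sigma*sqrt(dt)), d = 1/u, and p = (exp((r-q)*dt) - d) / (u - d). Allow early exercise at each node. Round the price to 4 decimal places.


Answer: Price = V(0,0) = 1.3329

Derivation:
dt = T/N = 0.375000
u = exp(sigma*sqrt(dt)) = 1.269757; d = 1/u = 0.787552
p = (exp((r-q)*dt) - d) / (u - d) = 0.448367
Discount per step: exp(-r*dt) = 0.996257
Stock lattice S(k, i) with i counting down-moves:
  k=0: S(0,0) = 8.9700
  k=1: S(1,0) = 11.3897; S(1,1) = 7.0643
  k=2: S(2,0) = 14.4622; S(2,1) = 8.9700; S(2,2) = 5.5635
  k=3: S(3,0) = 18.3634; S(3,1) = 11.3897; S(3,2) = 7.0643; S(3,3) = 4.3816
  k=4: S(4,0) = 23.3171; S(4,1) = 14.4622; S(4,2) = 8.9700; S(4,3) = 5.5635; S(4,4) = 3.4507
Terminal payoffs V(N, i) = max(K - S_T, 0):
  V(4,0) = 0.000000; V(4,1) = 0.000000; V(4,2) = 0.000000; V(4,3) = 2.926457; V(4,4) = 5.039274
Backward induction: V(k, i) = exp(-r*dt) * [p * V(k+1, i) + (1-p) * V(k+1, i+1)]; then take max(V_cont, immediate exercise) for American.
  V(3,0) = exp(-r*dt) * [p*0.000000 + (1-p)*0.000000] = 0.000000; exercise = 0.000000; V(3,0) = max -> 0.000000
  V(3,1) = exp(-r*dt) * [p*0.000000 + (1-p)*0.000000] = 0.000000; exercise = 0.000000; V(3,1) = max -> 0.000000
  V(3,2) = exp(-r*dt) * [p*0.000000 + (1-p)*2.926457] = 1.608287; exercise = 1.425654; V(3,2) = max -> 1.608287
  V(3,3) = exp(-r*dt) * [p*2.926457 + (1-p)*5.039274] = 4.076640; exercise = 4.108418; V(3,3) = max -> 4.108418
  V(2,0) = exp(-r*dt) * [p*0.000000 + (1-p)*0.000000] = 0.000000; exercise = 0.000000; V(2,0) = max -> 0.000000
  V(2,1) = exp(-r*dt) * [p*0.000000 + (1-p)*1.608287] = 0.883863; exercise = 0.000000; V(2,1) = max -> 0.883863
  V(2,2) = exp(-r*dt) * [p*1.608287 + (1-p)*4.108418] = 2.976259; exercise = 2.926457; V(2,2) = max -> 2.976259
  V(1,0) = exp(-r*dt) * [p*0.000000 + (1-p)*0.883863] = 0.485743; exercise = 0.000000; V(1,0) = max -> 0.485743
  V(1,1) = exp(-r*dt) * [p*0.883863 + (1-p)*2.976259] = 2.030469; exercise = 1.425654; V(1,1) = max -> 2.030469
  V(0,0) = exp(-r*dt) * [p*0.485743 + (1-p)*2.030469] = 1.332857; exercise = 0.000000; V(0,0) = max -> 1.332857


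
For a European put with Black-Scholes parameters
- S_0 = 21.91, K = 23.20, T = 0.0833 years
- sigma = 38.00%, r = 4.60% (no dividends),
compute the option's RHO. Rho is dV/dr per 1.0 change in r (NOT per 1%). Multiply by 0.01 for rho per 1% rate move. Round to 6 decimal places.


Answer: Rho = -1.359029

Derivation:
d1 = -0.4318507740; d2 = -0.5415253837
phi(d1) = 0.3634236379; exp(-qT) = 1.0000000000; exp(-rT) = 0.9961755320
N(-d2) = 0.7059272468
Rho = -K*T*exp(-rT)*N(-d2) = -23.2000 * 0.0833 * 0.9961755320 * 0.7059272468 = -1.359029


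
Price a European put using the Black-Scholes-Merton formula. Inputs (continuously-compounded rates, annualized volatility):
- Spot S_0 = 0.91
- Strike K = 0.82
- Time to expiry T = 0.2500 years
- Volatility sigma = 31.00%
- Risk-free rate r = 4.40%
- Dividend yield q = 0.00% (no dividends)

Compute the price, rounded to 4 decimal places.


Answer: Price = 0.0177

Derivation:
d1 = (ln(S/K) + (r - q + 0.5*sigma^2) * T) / (sigma * sqrt(T)) = 0.82034038
d2 = d1 - sigma * sqrt(T) = 0.66534038
exp(-rT) = 0.98906028; exp(-qT) = 1.00000000
P = K * exp(-rT) * N(-d2) - S_0 * exp(-qT) * N(-d1)
N(-d1) = 0.20601105; N(-d2) = 0.25291640
P = 0.8200 * 0.98906028 * 0.25291640 - 0.9100 * 1.00000000 * 0.20601105 = 0.0177


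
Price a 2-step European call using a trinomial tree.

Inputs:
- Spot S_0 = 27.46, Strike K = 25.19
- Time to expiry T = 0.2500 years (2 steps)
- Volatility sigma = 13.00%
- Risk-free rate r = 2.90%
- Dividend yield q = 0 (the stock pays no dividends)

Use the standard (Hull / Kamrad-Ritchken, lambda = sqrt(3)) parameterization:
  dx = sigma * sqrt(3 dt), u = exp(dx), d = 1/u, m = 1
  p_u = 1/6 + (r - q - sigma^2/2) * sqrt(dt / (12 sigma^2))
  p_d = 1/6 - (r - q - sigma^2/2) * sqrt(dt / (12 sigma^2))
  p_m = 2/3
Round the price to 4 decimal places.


Answer: Price = V(0,0) = 2.4916

Derivation:
dt = T/N = 0.125000; dx = sigma*sqrt(3*dt) = 0.079608
u = exp(dx) = 1.082863; d = 1/u = 0.923478
p_u = 0.182800, p_m = 0.666667, p_d = 0.150533
Discount per step: exp(-r*dt) = 0.996382
Stock lattice S(k, j) with j the centered position index:
  k=0: S(0,+0) = 27.4600
  k=1: S(1,-1) = 25.3587; S(1,+0) = 27.4600; S(1,+1) = 29.7354
  k=2: S(2,-2) = 23.4182; S(2,-1) = 25.3587; S(2,+0) = 27.4600; S(2,+1) = 29.7354; S(2,+2) = 32.1994
Terminal payoffs V(N, j) = max(S_T - K, 0):
  V(2,-2) = 0.000000; V(2,-1) = 0.168703; V(2,+0) = 2.270000; V(2,+1) = 4.545417; V(2,+2) = 7.009381
Backward induction: V(k, j) = exp(-r*dt) * [p_u * V(k+1, j+1) + p_m * V(k+1, j) + p_d * V(k+1, j-1)]
  V(1,-1) = exp(-r*dt) * [p_u*2.270000 + p_m*0.168703 + p_d*0.000000] = 0.525517
  V(1,+0) = exp(-r*dt) * [p_u*4.545417 + p_m*2.270000 + p_d*0.168703] = 2.361058
  V(1,+1) = exp(-r*dt) * [p_u*7.009381 + p_m*4.545417 + p_d*2.270000] = 4.636467
  V(0,+0) = exp(-r*dt) * [p_u*4.636467 + p_m*2.361058 + p_d*0.525517] = 2.491645


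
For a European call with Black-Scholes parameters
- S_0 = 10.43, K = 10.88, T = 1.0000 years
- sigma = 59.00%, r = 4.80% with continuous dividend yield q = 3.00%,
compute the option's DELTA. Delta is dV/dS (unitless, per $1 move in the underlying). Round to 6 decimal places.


Answer: Delta = 0.582480

Derivation:
d1 = 0.2539153010; d2 = -0.3360846990
phi(d1) = 0.3862868606; exp(-qT) = 0.9704455335; exp(-rT) = 0.9531337871
N(d1) = 0.6002195032
Delta = exp(-qT) * N(d1) = 0.9704455335 * 0.6002195032 = 0.582480


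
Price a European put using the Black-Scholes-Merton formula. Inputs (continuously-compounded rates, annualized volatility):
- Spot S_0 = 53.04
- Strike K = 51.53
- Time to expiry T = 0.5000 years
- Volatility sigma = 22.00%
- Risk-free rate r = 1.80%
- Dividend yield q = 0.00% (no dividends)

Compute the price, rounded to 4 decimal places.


d1 = (ln(S/K) + (r - q + 0.5*sigma^2) * T) / (sigma * sqrt(T)) = 0.32129764
d2 = d1 - sigma * sqrt(T) = 0.16573415
exp(-rT) = 0.99104038; exp(-qT) = 1.00000000
P = K * exp(-rT) * N(-d2) - S_0 * exp(-qT) * N(-d1)
N(-d1) = 0.37399242; N(-d2) = 0.43418308
P = 51.5300 * 0.99104038 * 0.43418308 - 53.0400 * 1.00000000 * 0.37399242 = 2.3364

Answer: Price = 2.3364


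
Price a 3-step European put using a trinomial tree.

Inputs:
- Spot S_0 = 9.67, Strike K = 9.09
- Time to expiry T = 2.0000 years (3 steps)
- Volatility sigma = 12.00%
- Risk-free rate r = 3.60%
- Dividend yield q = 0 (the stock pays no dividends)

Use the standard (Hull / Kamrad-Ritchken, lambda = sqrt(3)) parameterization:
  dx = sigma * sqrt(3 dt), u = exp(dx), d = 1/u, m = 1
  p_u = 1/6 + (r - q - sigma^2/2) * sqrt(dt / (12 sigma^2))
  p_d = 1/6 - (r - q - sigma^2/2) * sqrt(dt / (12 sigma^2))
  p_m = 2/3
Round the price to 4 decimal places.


dt = T/N = 0.666667; dx = sigma*sqrt(3*dt) = 0.169706
u = exp(dx) = 1.184956; d = 1/u = 0.843913
p_u = 0.223235, p_m = 0.666667, p_d = 0.110098
Discount per step: exp(-r*dt) = 0.976286
Stock lattice S(k, j) with j the centered position index:
  k=0: S(0,+0) = 9.6700
  k=1: S(1,-1) = 8.1606; S(1,+0) = 9.6700; S(1,+1) = 11.4585
  k=2: S(2,-2) = 6.8869; S(2,-1) = 8.1606; S(2,+0) = 9.6700; S(2,+1) = 11.4585; S(2,+2) = 13.5778
  k=3: S(3,-3) = 5.8119; S(3,-2) = 6.8869; S(3,-1) = 8.1606; S(3,+0) = 9.6700; S(3,+1) = 11.4585; S(3,+2) = 13.5778; S(3,+3) = 16.0892
Terminal payoffs V(N, j) = max(K - S_T, 0):
  V(3,-3) = 3.278077; V(3,-2) = 2.203128; V(3,-1) = 0.929359; V(3,+0) = 0.000000; V(3,+1) = 0.000000; V(3,+2) = 0.000000; V(3,+3) = 0.000000
Backward induction: V(k, j) = exp(-r*dt) * [p_u * V(k+1, j+1) + p_m * V(k+1, j) + p_d * V(k+1, j-1)]
  V(2,-2) = exp(-r*dt) * [p_u*0.929359 + p_m*2.203128 + p_d*3.278077] = 1.988819
  V(2,-1) = exp(-r*dt) * [p_u*0.000000 + p_m*0.929359 + p_d*2.203128] = 0.841688
  V(2,+0) = exp(-r*dt) * [p_u*0.000000 + p_m*0.000000 + p_d*0.929359] = 0.099894
  V(2,+1) = exp(-r*dt) * [p_u*0.000000 + p_m*0.000000 + p_d*0.000000] = 0.000000
  V(2,+2) = exp(-r*dt) * [p_u*0.000000 + p_m*0.000000 + p_d*0.000000] = 0.000000
  V(1,-1) = exp(-r*dt) * [p_u*0.099894 + p_m*0.841688 + p_d*1.988819] = 0.783362
  V(1,+0) = exp(-r*dt) * [p_u*0.000000 + p_m*0.099894 + p_d*0.841688] = 0.155488
  V(1,+1) = exp(-r*dt) * [p_u*0.000000 + p_m*0.000000 + p_d*0.099894] = 0.010737
  V(0,+0) = exp(-r*dt) * [p_u*0.010737 + p_m*0.155488 + p_d*0.783362] = 0.187742

Answer: Price = V(0,0) = 0.1877


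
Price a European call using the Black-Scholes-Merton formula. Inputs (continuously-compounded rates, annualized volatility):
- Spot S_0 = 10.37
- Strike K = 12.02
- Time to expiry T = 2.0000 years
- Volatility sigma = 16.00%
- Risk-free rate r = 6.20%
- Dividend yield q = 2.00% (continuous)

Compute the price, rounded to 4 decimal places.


d1 = (ln(S/K) + (r - q + 0.5*sigma^2) * T) / (sigma * sqrt(T)) = -0.16818052
d2 = d1 - sigma * sqrt(T) = -0.39445469
exp(-rT) = 0.88337984; exp(-qT) = 0.96078944
C = S_0 * exp(-qT) * N(d1) - K * exp(-rT) * N(d2)
N(d1) = 0.43322063; N(d2) = 0.34662269
C = 10.3700 * 0.96078944 * 0.43322063 - 12.0200 * 0.88337984 * 0.34662269 = 0.6358

Answer: Price = 0.6358


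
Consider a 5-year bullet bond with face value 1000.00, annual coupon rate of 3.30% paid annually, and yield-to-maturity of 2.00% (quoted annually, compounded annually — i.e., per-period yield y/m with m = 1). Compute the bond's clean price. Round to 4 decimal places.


Coupon per period c = face * coupon_rate / m = 33.000000
Periods per year m = 1; per-period yield y/m = 0.020000
Number of cashflows N = 5
Cashflows (t years, CF_t, discount factor 1/(1+y/m)^(m*t), PV):
  t = 1.0000: CF_t = 33.000000, DF = 0.980392, PV = 32.352941
  t = 2.0000: CF_t = 33.000000, DF = 0.961169, PV = 31.718570
  t = 3.0000: CF_t = 33.000000, DF = 0.942322, PV = 31.096637
  t = 4.0000: CF_t = 33.000000, DF = 0.923845, PV = 30.486899
  t = 5.0000: CF_t = 1033.000000, DF = 0.905731, PV = 935.619927
Price P = sum_t PV_t = 1061.274974

Answer: Price = 1061.2750


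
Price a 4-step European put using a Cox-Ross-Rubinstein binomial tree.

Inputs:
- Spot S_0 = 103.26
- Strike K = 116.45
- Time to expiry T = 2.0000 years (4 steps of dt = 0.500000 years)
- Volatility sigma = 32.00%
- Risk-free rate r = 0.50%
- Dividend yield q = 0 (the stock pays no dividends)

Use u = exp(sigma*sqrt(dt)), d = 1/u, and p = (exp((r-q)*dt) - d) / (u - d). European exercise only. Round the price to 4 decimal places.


Answer: Price = V(0,0) = 26.6996

Derivation:
dt = T/N = 0.500000
u = exp(sigma*sqrt(dt)) = 1.253919; d = 1/u = 0.797499
p = (exp((r-q)*dt) - d) / (u - d) = 0.449156
Discount per step: exp(-r*dt) = 0.997503
Stock lattice S(k, i) with i counting down-moves:
  k=0: S(0,0) = 103.2600
  k=1: S(1,0) = 129.4797; S(1,1) = 82.3498
  k=2: S(2,0) = 162.3571; S(2,1) = 103.2600; S(2,2) = 65.6739
  k=3: S(3,0) = 203.5828; S(3,1) = 129.4797; S(3,2) = 82.3498; S(3,3) = 52.3749
  k=4: S(4,0) = 255.2764; S(4,1) = 162.3571; S(4,2) = 103.2600; S(4,3) = 65.6739; S(4,4) = 41.7690
Terminal payoffs V(N, i) = max(K - S_T, 0):
  V(4,0) = 0.000000; V(4,1) = 0.000000; V(4,2) = 13.190000; V(4,3) = 50.776090; V(4,4) = 74.681043
Backward induction: V(k, i) = exp(-r*dt) * [p * V(k+1, i) + (1-p) * V(k+1, i+1)].
  V(3,0) = exp(-r*dt) * [p*0.000000 + (1-p)*0.000000] = 0.000000
  V(3,1) = exp(-r*dt) * [p*0.000000 + (1-p)*13.190000] = 7.247493
  V(3,2) = exp(-r*dt) * [p*13.190000 + (1-p)*50.776090] = 33.809448
  V(3,3) = exp(-r*dt) * [p*50.776090 + (1-p)*74.681043] = 63.784333
  V(2,0) = exp(-r*dt) * [p*0.000000 + (1-p)*7.247493] = 3.982271
  V(2,1) = exp(-r*dt) * [p*7.247493 + (1-p)*33.809448] = 21.824361
  V(2,2) = exp(-r*dt) * [p*33.809448 + (1-p)*63.784333] = 50.195293
  V(1,0) = exp(-r*dt) * [p*3.982271 + (1-p)*21.824361] = 13.775999
  V(1,1) = exp(-r*dt) * [p*21.824361 + (1-p)*50.195293] = 37.358809
  V(0,0) = exp(-r*dt) * [p*13.775999 + (1-p)*37.358809] = 26.699620
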